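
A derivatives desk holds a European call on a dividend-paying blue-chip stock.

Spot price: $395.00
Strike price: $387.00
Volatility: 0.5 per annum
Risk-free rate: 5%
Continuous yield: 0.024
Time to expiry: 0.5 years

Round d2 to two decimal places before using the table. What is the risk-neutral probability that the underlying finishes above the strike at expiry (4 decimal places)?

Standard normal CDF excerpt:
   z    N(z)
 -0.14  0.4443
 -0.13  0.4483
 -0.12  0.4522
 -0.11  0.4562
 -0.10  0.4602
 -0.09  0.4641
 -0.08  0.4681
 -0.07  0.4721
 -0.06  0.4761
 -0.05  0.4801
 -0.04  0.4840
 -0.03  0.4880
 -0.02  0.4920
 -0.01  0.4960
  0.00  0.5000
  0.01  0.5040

T = 0.5;  σ√T = 0.3536
d₁ = [ln(395/387) + (0.05 − 0.024 + 0.5²/2)·0.5] / 0.3536 = [0.0205 + 0.0755] / 0.3536 = 0.2714 ⇒ 0.27
d₂ = d₁ − σ√T = 0.2714 − 0.3536 = -0.0821 ⇒ -0.08
Pr(exercise) under Q = N(d₂) = 0.4681

0.4681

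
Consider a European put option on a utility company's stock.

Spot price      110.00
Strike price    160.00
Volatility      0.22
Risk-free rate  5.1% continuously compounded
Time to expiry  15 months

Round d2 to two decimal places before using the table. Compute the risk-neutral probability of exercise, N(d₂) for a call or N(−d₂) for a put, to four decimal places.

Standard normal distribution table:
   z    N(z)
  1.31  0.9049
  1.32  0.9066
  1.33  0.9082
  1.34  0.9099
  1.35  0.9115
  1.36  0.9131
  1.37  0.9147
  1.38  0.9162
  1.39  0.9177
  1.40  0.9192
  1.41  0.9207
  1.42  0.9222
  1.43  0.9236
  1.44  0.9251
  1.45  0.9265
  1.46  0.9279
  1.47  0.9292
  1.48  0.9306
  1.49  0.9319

T = 1.25;  σ√T = 0.2460
d₁ = [ln(110/160) + (0.051 + 0.22²/2)·1.25] / 0.2460 = [-0.3747 + 0.0940] / 0.2460 = -1.1412 ≈ -1.14
d₂ = d₁ − σ√T = -1.1412 − 0.2460 = -1.3871 ≈ -1.39
Pr(exercise) under Q = N(−d₂) = N(1.39) = 0.9177

0.9177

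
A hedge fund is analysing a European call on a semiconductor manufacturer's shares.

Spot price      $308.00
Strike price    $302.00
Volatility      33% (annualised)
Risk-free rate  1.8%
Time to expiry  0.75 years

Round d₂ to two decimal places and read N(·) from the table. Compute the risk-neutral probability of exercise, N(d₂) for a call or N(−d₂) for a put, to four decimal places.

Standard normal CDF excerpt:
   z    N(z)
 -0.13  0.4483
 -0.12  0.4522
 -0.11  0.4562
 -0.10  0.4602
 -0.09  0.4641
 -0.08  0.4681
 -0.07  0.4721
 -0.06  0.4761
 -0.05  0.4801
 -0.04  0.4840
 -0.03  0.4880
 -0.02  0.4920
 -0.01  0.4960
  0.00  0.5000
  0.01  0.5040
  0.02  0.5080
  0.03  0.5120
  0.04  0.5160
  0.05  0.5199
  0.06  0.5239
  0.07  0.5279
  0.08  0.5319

0.4880

σ√T = 0.33 × 0.8660 = 0.2858
d₁ = [ln(308/302) + (0.018 + 0.33²/2)·0.75] / 0.2858 = [0.0197 + 0.0543] / 0.2858 = 0.2590 ≈ 0.26
d₂ = d₁ − σ√T = 0.2590 − 0.2858 = -0.0268 ≈ -0.03
Risk-neutral Pr[S_T > K] = N(d₂) = N(-0.03) = 0.4880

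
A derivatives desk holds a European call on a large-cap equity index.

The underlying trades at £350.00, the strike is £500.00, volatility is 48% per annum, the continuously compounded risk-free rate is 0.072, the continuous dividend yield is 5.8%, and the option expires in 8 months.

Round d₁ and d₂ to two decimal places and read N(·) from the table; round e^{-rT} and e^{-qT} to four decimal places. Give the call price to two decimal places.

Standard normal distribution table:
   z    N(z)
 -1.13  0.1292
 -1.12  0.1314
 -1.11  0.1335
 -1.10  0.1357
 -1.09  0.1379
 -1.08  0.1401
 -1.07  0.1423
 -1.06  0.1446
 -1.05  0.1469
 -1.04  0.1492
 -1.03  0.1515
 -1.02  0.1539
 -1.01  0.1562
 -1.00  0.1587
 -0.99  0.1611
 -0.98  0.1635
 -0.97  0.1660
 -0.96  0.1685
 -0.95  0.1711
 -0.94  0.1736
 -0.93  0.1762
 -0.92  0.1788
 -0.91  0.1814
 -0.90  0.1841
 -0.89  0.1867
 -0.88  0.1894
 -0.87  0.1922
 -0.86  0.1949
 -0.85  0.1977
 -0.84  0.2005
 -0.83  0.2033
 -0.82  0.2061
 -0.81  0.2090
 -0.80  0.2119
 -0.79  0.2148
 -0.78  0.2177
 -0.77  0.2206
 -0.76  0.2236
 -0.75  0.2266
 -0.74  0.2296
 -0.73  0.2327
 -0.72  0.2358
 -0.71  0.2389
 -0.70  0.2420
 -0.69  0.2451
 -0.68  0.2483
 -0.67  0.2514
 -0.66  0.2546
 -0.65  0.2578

σ√T = 0.48 × 0.8165 = 0.3919
d₁ = [ln(350/500) + (0.072 − 0.058 + 0.48²/2)·0.6667] / 0.3919 = [-0.3567 + 0.0861] / 0.3919 = -0.6903 ⇒ -0.69
d₂ = d₁ − σ√T = -0.6903 − 0.3919 = -1.0822 ⇒ -1.08
e^(−qT) = e^(−0.058·0.6667) = 0.9621;  e^(−rT) = e^(−0.072·0.6667) = 0.9531
N(d₁) = N(-0.69) = 0.2451;  N(d₂) = N(-1.08) = 0.1401
C = 350·0.9621·0.2451 − 500·0.9531·0.1401 = 82.5337 − 66.7647 = 15.7691

£15.77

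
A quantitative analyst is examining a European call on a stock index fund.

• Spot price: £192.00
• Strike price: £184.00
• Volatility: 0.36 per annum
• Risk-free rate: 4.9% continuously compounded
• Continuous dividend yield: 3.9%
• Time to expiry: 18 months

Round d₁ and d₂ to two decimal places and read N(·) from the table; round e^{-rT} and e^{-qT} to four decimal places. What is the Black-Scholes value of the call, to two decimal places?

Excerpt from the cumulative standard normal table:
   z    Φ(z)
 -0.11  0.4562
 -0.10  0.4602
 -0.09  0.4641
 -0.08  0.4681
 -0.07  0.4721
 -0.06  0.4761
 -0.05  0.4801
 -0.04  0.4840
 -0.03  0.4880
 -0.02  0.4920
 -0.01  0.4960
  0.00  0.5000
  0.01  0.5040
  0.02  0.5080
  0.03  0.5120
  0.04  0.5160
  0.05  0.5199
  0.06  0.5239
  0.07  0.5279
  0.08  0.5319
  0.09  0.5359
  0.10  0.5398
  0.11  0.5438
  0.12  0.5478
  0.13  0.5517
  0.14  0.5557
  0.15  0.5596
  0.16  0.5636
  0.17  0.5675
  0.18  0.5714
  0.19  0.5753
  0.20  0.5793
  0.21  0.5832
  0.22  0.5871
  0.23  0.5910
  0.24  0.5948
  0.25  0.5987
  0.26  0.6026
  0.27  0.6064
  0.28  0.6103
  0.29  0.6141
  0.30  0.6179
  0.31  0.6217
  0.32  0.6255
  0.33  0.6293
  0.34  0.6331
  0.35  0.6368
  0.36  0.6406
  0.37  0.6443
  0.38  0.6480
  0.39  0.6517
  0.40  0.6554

£35.98

σ√T = 0.36·√1.5 = 0.4409
d₁ = [ln(192/184) + (0.049 − 0.039 + 0.36²/2)·1.5] / 0.4409 = [0.0426 + 0.1122] / 0.4409 = 0.3510 ⇒ 0.35
d₂ = d₁ − σ√T = 0.3510 − 0.4409 = -0.0899 ⇒ -0.09
e^(−qT) = e^(−0.039·1.5) = 0.9432;  e^(−rT) = e^(−0.049·1.5) = 0.9291
N(d₁) = N(0.35) = 0.6368;  N(d₂) = N(-0.09) = 0.4641
C = 192·0.9432·0.6368 − 184·0.9291·0.4641 = 115.3209 − 79.3399 = 35.9810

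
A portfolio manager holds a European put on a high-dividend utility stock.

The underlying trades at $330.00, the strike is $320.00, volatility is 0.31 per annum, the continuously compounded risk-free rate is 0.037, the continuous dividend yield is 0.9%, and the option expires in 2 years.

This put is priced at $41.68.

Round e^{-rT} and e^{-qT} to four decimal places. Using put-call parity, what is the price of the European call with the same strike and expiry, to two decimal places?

e^(−qT) = e^(−0.009·2) = 0.9822;  e^(−rT) = e^(−0.037·2) = 0.9287
Put-call parity: C − P = S·e^(−qT) − K·e^(−rT) = 330·0.9822 − 320·0.9287 = 324.1260 − 297.1840 = 26.9420
C = P + (C − P) = 41.68 + (26.9420) = 68.6220

$68.62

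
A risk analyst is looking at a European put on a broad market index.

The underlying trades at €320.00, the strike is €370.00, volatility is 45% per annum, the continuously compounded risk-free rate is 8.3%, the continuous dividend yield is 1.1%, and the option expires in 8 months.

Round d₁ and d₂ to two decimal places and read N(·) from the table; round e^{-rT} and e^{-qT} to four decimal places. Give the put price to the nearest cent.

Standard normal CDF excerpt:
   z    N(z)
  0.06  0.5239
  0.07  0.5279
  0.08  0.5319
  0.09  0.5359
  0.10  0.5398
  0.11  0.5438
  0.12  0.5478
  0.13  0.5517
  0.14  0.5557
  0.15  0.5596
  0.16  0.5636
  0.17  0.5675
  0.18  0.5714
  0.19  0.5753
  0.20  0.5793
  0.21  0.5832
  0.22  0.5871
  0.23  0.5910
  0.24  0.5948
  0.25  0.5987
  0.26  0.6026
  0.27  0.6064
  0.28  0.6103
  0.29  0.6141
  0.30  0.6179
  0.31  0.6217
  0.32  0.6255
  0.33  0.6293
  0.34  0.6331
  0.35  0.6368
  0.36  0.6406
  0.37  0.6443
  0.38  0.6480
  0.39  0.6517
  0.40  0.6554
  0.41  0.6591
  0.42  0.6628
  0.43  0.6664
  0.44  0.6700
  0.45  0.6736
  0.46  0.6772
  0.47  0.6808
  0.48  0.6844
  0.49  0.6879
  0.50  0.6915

σ√T = 0.45·√0.6667 = 0.3674
d₁ = [ln(320/370) + (0.083 − 0.011 + ½·0.45²)·0.6667] / (σ√T) = (-0.1452 + 0.1155) / 0.3674 = -0.0808 ≈ -0.08
d₂ = -0.0808 − 0.3674 = -0.4482 ≈ -0.45
e^(−qT) = e^(−0.011·0.6667) = 0.9927;  e^(−rT) = e^(−0.083·0.6667) = 0.9462
P = 370·0.9462·N(0.45) − 320·0.9927·N(0.08) = 370·0.9462·0.6736 − 320·0.9927·0.5319 = 235.8233 − 168.9655 = 66.8578

€66.86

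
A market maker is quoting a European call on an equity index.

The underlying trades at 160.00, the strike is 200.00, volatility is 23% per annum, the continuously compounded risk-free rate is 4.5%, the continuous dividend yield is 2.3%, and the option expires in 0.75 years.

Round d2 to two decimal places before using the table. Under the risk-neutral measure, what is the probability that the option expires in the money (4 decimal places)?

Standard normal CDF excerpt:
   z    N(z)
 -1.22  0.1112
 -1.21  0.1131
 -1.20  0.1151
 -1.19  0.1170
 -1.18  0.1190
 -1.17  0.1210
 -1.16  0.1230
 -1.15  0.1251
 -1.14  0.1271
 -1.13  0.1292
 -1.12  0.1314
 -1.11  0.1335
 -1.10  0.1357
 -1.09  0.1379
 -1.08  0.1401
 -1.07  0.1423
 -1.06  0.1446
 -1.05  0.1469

σ√T = 0.23 × 0.8660 = 0.1992
d₁ = [ln(160/200) + (0.045 − 0.023 + ½·0.23²)·0.75] / (σ√T) = (-0.2231 + 0.0363) / 0.1992 = -0.9378 ⇒ -0.94
d₂ = -0.9378 − 0.1992 = -1.1370 ⇒ -1.14
Risk-neutral Pr[S_T > K] = N(d₂) = N(-1.14) = 0.1271

0.1271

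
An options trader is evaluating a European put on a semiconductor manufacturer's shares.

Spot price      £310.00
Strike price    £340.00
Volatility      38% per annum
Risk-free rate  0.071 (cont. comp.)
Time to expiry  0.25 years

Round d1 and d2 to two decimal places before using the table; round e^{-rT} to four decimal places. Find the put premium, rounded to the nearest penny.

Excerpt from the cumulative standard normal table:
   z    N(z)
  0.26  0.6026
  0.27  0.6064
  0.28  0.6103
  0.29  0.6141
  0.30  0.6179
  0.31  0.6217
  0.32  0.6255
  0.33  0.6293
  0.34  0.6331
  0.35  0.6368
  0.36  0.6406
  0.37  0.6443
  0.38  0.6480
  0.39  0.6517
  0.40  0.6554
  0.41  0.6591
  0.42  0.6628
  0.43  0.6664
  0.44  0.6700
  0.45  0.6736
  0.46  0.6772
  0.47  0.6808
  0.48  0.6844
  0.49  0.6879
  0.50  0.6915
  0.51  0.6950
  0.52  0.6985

σ√T = 0.38·√0.25 = 0.1900
ln(S/K) + (r + σ²/2)T = ln(310/340) + (0.071 + 0.38²/2)·0.25 = -0.0924 + 0.0358 = -0.0566
d₁ = -0.0566 / 0.1900 = -0.2978 ≈ -0.30
d₂ = d₁ − σ√T = -0.2978 − 0.1900 = -0.4878 ≈ -0.49
e^(−rT) = e^(−0.071·0.25) = 0.9824
P = 340·0.9824·N(0.49) − 310·N(0.30) = 340·0.9824·0.6879 − 310·0.6179 = 229.7696 − 191.5490 = 38.2206

£38.22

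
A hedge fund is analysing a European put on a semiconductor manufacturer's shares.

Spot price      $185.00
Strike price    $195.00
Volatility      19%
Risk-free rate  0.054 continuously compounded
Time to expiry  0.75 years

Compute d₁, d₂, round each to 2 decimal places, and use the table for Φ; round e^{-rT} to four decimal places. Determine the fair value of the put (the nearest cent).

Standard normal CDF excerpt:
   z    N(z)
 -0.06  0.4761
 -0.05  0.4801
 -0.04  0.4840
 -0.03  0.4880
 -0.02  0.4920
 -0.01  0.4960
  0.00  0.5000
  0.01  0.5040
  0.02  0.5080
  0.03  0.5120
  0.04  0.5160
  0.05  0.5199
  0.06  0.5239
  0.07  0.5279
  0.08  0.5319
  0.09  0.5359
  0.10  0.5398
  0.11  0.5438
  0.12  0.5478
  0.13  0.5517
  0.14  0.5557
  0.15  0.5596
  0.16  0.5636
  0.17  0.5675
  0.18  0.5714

T = 0.75;  σ√T = 0.1645
ln(S/K) + (r + σ²/2)T = ln(185/195) + (0.054 + 0.19²/2)·0.75 = -0.0526 + 0.0540 = 0.0014
d₁ = 0.0014 / 0.1645 = 0.0085 which rounds to 0.01
d₂ = d₁ − σ√T = 0.0085 − 0.1645 = -0.1561 which rounds to -0.16
exp(−rT) = exp(−0.054·0.75) = 0.9603
P = 195·0.9603·N(0.16) − 185·N(-0.01) = 195·0.9603·0.5636 − 185·0.4960 = 105.5389 − 91.7600 = 13.7789

$13.78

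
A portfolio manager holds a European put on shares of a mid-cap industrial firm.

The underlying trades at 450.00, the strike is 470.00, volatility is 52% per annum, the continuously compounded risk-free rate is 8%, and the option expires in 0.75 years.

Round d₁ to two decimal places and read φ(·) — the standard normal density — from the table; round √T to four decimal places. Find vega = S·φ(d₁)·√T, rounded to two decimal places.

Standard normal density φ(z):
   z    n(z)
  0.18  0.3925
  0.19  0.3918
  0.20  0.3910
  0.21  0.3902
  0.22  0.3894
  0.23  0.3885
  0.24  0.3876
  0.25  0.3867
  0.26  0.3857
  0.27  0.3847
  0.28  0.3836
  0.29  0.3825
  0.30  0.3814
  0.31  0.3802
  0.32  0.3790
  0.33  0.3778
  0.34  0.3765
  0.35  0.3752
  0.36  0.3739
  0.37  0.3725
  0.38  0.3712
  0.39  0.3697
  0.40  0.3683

T = 0.75;  σ√T = 0.4503
d₁ = [ln(450/470) + (0.08 + 0.52²/2)·0.75] / 0.4503 = [-0.0435 + 0.1614] / 0.4503 = 0.2618 → 0.26
√T = √0.75 = 0.8660
φ(d₁) = φ(0.26) = 0.3857
vega = S·φ(d₁)·√T = 450·0.3857·0.8660 = 150.3073

150.31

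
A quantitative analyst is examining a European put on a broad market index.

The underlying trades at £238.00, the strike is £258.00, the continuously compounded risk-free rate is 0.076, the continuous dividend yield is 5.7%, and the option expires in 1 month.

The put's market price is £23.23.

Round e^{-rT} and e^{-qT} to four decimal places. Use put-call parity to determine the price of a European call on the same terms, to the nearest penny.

exp(−qT) = exp(−0.057·0.08333) = 0.9953;  exp(−rT) = exp(−0.076·0.08333) = 0.9937
Put-call parity: C − P = S·e^(−qT) − K·e^(−rT) = 238·0.9953 − 258·0.9937 = 236.8814 − 256.3746 = -19.4932
C = P + (C − P) = 23.23 + (-19.4932) = 3.7368

£3.74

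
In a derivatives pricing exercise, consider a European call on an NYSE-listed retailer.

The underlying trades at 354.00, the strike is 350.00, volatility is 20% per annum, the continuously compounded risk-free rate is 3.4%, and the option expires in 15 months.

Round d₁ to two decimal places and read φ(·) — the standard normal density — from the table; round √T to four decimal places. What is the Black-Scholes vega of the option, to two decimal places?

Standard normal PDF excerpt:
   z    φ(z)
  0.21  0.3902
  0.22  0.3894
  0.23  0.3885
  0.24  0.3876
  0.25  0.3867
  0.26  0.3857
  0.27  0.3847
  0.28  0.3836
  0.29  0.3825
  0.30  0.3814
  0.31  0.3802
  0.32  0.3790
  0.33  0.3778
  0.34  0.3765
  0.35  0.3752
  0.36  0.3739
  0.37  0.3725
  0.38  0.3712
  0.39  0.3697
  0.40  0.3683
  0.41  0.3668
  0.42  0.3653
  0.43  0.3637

σ√T = 0.2 × 1.1180 = 0.2236
ln(S/K) + (r + σ²/2)T = ln(354/350) + (0.034 + 0.2²/2)·1.25 = 0.0114 + 0.0675 = 0.0789
d₁ = 0.0789 / 0.2236 = 0.3527 ⇒ 0.35
√T = √1.25 = 1.1180
φ(d₁) = φ(0.35) = 0.3752
vega = S·φ(d₁)·√T = 354·0.3752·1.1180 = 148.4937

148.49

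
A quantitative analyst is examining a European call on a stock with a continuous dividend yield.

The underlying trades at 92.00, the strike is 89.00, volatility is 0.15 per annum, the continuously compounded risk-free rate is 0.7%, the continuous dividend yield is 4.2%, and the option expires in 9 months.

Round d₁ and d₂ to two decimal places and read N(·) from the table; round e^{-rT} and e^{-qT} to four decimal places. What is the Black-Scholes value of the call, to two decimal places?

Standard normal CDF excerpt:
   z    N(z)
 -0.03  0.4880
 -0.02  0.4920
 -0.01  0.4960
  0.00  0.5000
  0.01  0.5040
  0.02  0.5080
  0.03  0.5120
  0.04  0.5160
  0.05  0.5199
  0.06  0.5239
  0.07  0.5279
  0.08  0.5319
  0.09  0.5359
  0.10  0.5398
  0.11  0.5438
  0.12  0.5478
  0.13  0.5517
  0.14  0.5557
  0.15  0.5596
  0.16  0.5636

σ√T = 0.15·√0.75 = 0.1299
ln(S/K) + (r − q + σ²/2)T = ln(92/89) + (0.007 − 0.042 + 0.15²/2)·0.75 = 0.0332 − 0.0178 = 0.0153
d₁ = 0.0153 / 0.1299 = 0.1181 → 0.12
d₂ = d₁ − σ√T = 0.1181 − 0.1299 = -0.0118 → -0.01
exp(−qT) = exp(−0.042·0.75) = 0.9690;  exp(−rT) = exp(−0.007·0.75) = 0.9948
N(d₁) = N(0.12) = 0.5478;  N(d₂) = N(-0.01) = 0.4960
C = 92·0.9690·0.5478 − 89·0.9948·0.4960 = 48.8353 − 43.9145 = 4.9208

4.92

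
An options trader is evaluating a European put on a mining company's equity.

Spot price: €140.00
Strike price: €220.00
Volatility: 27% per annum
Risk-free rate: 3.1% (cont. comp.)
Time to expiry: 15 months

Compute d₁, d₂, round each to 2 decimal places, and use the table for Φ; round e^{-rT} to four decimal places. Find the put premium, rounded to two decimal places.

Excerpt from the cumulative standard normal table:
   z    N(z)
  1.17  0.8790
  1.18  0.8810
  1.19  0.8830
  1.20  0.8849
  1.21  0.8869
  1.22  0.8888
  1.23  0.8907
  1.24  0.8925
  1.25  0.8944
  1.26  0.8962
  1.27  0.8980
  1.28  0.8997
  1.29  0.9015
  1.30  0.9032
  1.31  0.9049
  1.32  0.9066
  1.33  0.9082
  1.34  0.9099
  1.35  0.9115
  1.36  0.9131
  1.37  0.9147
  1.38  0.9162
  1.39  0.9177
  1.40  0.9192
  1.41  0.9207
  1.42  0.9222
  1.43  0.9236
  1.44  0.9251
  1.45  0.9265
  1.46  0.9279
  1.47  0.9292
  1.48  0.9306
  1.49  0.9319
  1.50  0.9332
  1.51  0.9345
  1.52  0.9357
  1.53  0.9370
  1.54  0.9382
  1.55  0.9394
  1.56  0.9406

€73.60

T = 1.25;  σ√T = 0.3019
d₁ = [ln(140/220) + (0.031 + ½·0.27²)·1.25] / (σ√T) = (-0.4520 + 0.0843) / 0.3019 = -1.2180 → -1.22
d₂ = -1.2180 − 0.3019 = -1.5199 → -1.52
exp(−rT) = exp(−0.031·1.25) = 0.9620
P = 220·0.9620·N(1.52) − 140·N(1.22) = 220·0.9620·0.9357 − 140·0.8888 = 198.0315 − 124.4320 = 73.5995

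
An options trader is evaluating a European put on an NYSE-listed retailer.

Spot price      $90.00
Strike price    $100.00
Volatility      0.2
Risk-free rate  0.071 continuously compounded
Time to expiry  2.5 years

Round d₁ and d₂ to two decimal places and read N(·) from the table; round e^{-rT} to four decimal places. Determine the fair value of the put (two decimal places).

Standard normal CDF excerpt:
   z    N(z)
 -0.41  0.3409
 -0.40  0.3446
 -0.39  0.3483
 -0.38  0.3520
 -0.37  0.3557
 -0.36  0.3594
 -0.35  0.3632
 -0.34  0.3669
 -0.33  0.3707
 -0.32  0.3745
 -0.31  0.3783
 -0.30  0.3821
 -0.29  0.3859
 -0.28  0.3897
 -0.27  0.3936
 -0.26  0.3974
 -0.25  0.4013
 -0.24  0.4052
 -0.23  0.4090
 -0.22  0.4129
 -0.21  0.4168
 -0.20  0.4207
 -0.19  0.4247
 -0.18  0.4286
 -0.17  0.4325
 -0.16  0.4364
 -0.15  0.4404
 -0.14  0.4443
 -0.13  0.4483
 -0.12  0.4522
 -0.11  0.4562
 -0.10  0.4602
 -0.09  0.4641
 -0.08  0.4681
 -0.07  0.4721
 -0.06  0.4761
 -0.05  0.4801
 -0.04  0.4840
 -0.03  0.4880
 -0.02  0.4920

$8.19

T = 2.5;  σ√T = 0.3162
d₁ = [ln(90/100) + (0.071 + 0.2²/2)·2.5] / 0.3162 = [-0.1054 + 0.2275] / 0.3162 = 0.3862 ≈ 0.39
d₂ = d₁ − σ√T = 0.3862 − 0.3162 = 0.0700 ≈ 0.07
e^(−rT) = e^(−0.071·2.5) = 0.8374
N(−d₂) = N(-0.07) = 0.4721;  N(−d₁) = N(-0.39) = 0.3483
P = 100·0.8374·0.4721 − 90·0.3483 = 39.5337 − 31.3470 = 8.1867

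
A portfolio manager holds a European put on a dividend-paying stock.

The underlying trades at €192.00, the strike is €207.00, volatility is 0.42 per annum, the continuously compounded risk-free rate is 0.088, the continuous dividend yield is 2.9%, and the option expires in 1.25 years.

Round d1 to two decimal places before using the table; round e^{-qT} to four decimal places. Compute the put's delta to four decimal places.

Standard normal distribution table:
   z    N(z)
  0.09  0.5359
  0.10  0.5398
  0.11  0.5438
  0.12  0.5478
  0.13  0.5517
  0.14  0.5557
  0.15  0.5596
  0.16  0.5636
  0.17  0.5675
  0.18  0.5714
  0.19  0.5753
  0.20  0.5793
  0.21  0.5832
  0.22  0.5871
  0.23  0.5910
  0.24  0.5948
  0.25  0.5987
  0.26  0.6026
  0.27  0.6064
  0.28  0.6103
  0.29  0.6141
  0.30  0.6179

σ√T = 0.42·√1.25 = 0.4696
ln(S/K) + (r − q + σ²/2)T = ln(192/207) + (0.088 − 0.029 + 0.42²/2)·1.25 = -0.0752 + 0.1840 = 0.1088
d₁ = 0.1088 / 0.4696 = 0.2316 ⇒ 0.23
N(d₁) = N(0.23) = 0.5910
Δ_put = e^(−qT)·(N(d₁) − 1) = 0.9644·(0.5910 − 1) = -0.3944

-0.3944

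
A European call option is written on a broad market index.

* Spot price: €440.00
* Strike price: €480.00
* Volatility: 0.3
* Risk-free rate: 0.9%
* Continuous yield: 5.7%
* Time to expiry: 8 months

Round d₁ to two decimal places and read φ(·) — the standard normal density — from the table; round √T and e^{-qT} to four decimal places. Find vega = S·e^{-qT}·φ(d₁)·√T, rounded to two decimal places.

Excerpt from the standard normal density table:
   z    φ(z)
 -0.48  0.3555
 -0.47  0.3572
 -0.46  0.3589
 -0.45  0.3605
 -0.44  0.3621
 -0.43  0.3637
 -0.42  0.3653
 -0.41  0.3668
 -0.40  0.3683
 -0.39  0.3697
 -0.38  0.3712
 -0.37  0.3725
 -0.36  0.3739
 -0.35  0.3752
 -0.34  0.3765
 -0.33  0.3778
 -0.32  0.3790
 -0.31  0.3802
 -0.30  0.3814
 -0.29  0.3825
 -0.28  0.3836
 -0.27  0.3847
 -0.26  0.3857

σ√T = 0.3·√0.6667 = 0.2449
d₁ = [ln(440/480) + (0.009 − 0.057 + 0.3²/2)·0.6667] / 0.2449 = [-0.0870 − 0.0020] / 0.2449 = -0.3634 which rounds to -0.36
√T = √0.6667 = 0.8165
φ(d₁) = φ(-0.36) = 0.3739
e^(−qT) = e^(−0.057·0.6667) = 0.9627
vega = S·e^(−qT)·φ(d₁)·√T = 440·0.9627·0.3739·0.8165 = 129.3169

129.32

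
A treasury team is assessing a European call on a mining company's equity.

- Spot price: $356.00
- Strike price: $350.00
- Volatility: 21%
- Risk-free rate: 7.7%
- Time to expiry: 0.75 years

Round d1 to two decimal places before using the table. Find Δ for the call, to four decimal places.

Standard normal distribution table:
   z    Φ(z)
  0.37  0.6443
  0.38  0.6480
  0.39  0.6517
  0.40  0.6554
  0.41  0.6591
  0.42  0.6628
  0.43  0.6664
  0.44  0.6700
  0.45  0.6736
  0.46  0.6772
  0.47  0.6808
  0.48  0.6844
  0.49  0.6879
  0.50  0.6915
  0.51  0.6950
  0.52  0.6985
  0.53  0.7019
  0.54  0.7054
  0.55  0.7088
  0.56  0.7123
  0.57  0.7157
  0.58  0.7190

0.6915

T = 0.75;  σ√T = 0.1819
d₁ = [ln(356/350) + (0.077 + ½·0.21²)·0.75] / (σ√T) = (0.0170 + 0.0743) / 0.1819 = 0.5019 → 0.50
N(d₁) = N(0.50) = 0.6915
Δ_call = N(d₁) = 0.6915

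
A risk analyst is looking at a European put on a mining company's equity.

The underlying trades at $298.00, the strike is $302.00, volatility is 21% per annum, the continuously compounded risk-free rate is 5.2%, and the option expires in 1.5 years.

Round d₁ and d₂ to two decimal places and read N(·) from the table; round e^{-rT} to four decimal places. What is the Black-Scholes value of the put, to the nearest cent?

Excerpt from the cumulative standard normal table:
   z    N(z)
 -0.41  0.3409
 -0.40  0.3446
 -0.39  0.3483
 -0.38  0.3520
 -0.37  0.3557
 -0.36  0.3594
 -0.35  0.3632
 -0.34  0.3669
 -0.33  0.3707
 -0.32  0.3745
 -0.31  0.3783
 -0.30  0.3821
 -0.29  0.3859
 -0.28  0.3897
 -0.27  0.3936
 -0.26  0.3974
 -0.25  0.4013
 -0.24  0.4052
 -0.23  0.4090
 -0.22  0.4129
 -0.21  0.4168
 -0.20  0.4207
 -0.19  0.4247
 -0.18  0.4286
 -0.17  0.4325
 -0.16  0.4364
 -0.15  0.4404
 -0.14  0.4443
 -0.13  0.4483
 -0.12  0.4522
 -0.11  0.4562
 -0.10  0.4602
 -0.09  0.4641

$21.43

σ√T = 0.21 × 1.2247 = 0.2572
d₁ = [ln(298/302) + (0.052 + 0.21²/2)·1.5] / 0.2572 = [-0.0133 + 0.1111] / 0.2572 = 0.3800 ⇒ 0.38
d₂ = d₁ − σ√T = 0.3800 − 0.2572 = 0.1228 ⇒ 0.12
exp(−rT) = exp(−0.052·1.5) = 0.9250
P = 302·0.9250·N(-0.12) − 298·N(-0.38) = 302·0.9250·0.4522 − 298·0.3520 = 126.3221 − 104.8960 = 21.4261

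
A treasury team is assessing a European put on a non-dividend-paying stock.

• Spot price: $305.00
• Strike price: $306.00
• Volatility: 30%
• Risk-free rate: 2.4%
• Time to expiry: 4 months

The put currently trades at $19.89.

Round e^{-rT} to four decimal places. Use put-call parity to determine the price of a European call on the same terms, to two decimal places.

exp(−rT) = exp(−0.024·0.3333) = 0.9920
Put-call parity: C − P = S − K·e^(−rT) = 305 − 306·0.9920 = 305 − 303.5520 = 1.4480
C = P + (C − P) = 19.89 + (1.4480) = 21.3380

$21.34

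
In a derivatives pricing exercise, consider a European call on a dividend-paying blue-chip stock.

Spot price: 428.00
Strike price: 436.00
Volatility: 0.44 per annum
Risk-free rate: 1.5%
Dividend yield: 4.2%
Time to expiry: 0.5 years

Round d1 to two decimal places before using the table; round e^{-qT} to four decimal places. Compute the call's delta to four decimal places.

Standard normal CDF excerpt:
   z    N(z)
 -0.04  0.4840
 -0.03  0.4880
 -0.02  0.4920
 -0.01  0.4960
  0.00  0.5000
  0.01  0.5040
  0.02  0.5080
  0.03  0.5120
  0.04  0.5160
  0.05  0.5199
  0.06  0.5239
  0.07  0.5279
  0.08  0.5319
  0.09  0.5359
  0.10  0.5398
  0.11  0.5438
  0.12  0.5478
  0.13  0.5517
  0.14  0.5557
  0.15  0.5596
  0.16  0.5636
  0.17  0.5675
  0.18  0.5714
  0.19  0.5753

0.5091

σ√T = 0.44·√0.5 = 0.3111
d₁ = [ln(428/436) + (0.015 − 0.042 + 0.44²/2)·0.5] / 0.3111 = [-0.0185 + 0.0349] / 0.3111 = 0.0527 ≈ 0.05
N(d₁) = N(0.05) = 0.5199
Δ_call = exp(−qT)·N(d₁) = 0.9792·0.5199 = 0.5091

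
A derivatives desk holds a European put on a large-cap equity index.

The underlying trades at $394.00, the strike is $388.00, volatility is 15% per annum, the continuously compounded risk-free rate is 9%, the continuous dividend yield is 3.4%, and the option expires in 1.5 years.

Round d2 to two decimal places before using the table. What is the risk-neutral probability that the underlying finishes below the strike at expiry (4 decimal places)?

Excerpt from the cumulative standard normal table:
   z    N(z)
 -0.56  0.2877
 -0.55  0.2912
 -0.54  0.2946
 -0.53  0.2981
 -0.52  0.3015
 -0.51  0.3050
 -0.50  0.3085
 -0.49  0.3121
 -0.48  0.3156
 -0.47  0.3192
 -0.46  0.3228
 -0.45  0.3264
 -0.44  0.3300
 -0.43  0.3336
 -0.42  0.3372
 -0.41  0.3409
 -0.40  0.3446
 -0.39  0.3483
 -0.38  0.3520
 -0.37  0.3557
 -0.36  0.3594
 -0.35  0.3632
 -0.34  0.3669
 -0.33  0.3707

σ√T = 0.15·√1.5 = 0.1837
d₁ = [ln(394/388) + (0.09 − 0.034 + ½·0.15²)·1.5] / (σ√T) = (0.0153 + 0.1009) / 0.1837 = 0.6326 → 0.63
d₂ = 0.6326 − 0.1837 = 0.4489 → 0.45
Risk-neutral Pr[S_T < K] = N(−d₂) = N(-0.45) = 0.3264

0.3264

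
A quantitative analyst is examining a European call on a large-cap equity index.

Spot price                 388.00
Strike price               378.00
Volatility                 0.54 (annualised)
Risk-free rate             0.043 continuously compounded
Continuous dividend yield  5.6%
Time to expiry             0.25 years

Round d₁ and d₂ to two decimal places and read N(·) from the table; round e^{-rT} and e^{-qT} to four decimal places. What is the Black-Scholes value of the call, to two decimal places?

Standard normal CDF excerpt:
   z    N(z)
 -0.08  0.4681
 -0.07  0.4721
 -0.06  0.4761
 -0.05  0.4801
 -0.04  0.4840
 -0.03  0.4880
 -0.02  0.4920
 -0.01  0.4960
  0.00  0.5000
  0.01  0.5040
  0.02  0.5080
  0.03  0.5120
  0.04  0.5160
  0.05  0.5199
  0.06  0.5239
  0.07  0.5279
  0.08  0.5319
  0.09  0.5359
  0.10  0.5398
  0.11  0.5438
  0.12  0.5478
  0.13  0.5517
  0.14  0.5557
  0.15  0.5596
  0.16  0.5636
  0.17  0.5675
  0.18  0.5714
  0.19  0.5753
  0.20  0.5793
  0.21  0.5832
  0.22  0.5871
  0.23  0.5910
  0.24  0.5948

σ√T = 0.54 × 0.5000 = 0.2700
d₁ = [ln(388/378) + (0.043 − 0.056 + ½·0.54²)·0.25] / (σ√T) = (0.0261 + 0.0332) / 0.2700 = 0.2197 ≈ 0.22
d₂ = 0.2197 − 0.2700 = -0.0503 ≈ -0.05
e^(−qT) = e^(−0.056·0.25) = 0.9861;  e^(−rT) = e^(−0.043·0.25) = 0.9893
N(d₁) = N(0.22) = 0.5871;  N(d₂) = N(-0.05) = 0.4801
C = 388·0.9861·0.5871 − 378·0.9893·0.4801 = 224.6285 − 179.5360 = 45.0925

45.09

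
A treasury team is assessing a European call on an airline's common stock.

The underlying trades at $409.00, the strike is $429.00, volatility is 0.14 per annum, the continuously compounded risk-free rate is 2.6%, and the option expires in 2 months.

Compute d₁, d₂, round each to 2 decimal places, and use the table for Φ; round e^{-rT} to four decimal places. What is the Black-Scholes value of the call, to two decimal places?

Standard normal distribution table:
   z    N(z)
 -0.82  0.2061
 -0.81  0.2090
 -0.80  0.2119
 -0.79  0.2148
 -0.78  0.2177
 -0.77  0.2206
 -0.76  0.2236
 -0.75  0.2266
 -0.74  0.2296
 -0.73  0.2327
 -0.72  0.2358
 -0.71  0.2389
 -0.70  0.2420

$3.42

σ√T = 0.14 × 0.4082 = 0.0572
d₁ = [ln(409/429) + (0.026 + 0.14²/2)·0.1667] / 0.0572 = [-0.0477 + 0.0060] / 0.0572 = -0.7309 which rounds to -0.73
d₂ = d₁ − σ√T = -0.7309 − 0.0572 = -0.7881 which rounds to -0.79
exp(−rT) = exp(−0.026·0.1667) = 0.9957
C = 409·N(-0.73) − 429·0.9957·N(-0.79) = 409·0.2327 − 429·0.9957·0.2148 = 95.1743 − 91.7530 = 3.4213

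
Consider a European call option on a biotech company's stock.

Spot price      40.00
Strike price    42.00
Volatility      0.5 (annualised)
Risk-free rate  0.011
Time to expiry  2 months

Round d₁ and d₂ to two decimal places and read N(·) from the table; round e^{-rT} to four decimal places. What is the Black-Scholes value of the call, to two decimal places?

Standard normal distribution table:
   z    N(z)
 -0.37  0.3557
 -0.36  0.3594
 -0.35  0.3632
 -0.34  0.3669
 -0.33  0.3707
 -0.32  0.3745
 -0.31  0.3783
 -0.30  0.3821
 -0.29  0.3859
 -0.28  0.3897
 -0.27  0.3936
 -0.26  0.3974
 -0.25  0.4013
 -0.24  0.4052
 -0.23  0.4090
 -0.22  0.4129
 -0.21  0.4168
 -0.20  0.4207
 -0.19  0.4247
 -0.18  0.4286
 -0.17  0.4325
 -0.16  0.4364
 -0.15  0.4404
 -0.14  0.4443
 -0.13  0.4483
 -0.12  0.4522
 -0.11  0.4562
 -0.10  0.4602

σ√T = 0.5 × 0.4082 = 0.2041
d₁ = [ln(40/42) + (0.011 + ½·0.5²)·0.1667] / (σ√T) = (-0.0488 + 0.0227) / 0.2041 = -0.1280 which rounds to -0.13
d₂ = -0.1280 − 0.2041 = -0.3321 which rounds to -0.33
exp(−rT) = exp(−0.011·0.1667) = 0.9982
N(d₁) = N(-0.13) = 0.4483;  N(d₂) = N(-0.33) = 0.3707
C = 40·0.4483 − 42·0.9982·0.3707 = 17.9320 − 15.5414 = 2.3906

2.39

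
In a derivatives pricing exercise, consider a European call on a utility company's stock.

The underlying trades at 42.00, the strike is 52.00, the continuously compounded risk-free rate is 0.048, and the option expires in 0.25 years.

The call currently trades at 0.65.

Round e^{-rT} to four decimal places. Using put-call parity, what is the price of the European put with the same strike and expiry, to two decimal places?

exp(−rT) = exp(−0.048·0.25) = 0.9881
Put-call parity: C − P = S − K·e^(−rT) = 42 − 52·0.9881 = 42 − 51.3812 = -9.3812
P = C − (C − P) = 0.65 − (-9.3812) = 10.0312

10.03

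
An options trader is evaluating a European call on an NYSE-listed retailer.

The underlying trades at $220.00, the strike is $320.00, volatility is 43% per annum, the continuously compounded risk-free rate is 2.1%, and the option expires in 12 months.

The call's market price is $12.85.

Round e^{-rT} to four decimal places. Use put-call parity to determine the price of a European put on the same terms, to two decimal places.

exp(−rT) = exp(−0.021·1) = 0.9792
Put-call parity: C − P = S − K·e^(−rT) = 220 − 320·0.9792 = 220 − 313.3440 = -93.3440
P = C − (C − P) = 12.85 − (-93.3440) = 106.1940

$106.19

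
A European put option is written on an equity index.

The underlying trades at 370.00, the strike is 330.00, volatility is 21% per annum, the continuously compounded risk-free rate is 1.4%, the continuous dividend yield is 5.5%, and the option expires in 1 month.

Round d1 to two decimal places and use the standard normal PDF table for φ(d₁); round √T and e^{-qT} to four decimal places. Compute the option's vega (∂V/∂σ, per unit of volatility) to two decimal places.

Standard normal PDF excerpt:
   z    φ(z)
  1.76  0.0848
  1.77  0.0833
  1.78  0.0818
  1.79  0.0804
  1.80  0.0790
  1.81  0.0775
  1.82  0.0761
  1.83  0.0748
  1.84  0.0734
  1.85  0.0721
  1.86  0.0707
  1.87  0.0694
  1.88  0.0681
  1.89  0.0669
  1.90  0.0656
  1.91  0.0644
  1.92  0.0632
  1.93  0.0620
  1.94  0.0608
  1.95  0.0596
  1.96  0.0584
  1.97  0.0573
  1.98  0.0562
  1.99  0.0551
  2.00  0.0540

T = 0.08333;  σ√T = 0.0606
d₁ = [ln(370/330) + (0.014 − 0.055 + 0.21²/2)·0.08333] / 0.0606 = [0.1144 − 0.0016] / 0.0606 = 1.8612 → 1.86
√T = √0.08333 = 0.2887
φ(d₁) = φ(1.86) = 0.0707
exp(−qT) = exp(−0.055·0.08333) = 0.9954
vega = S·exp(−qT)·φ(d₁)·√T = 370·0.9954·0.0707·0.2887 = 7.5174

7.52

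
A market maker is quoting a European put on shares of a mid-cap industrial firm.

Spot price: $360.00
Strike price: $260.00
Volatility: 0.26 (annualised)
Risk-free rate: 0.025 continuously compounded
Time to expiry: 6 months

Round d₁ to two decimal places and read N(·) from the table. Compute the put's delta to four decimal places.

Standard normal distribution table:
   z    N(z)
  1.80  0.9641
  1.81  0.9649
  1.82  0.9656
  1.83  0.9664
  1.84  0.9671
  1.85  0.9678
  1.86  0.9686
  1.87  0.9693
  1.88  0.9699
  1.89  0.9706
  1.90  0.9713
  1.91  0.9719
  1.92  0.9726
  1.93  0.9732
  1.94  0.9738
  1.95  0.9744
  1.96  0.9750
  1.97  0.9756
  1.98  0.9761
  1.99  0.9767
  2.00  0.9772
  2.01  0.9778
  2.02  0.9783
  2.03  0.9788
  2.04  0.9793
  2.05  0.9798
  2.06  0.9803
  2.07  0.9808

σ√T = 0.26 × 0.7071 = 0.1838
d₁ = [ln(360/260) + (0.025 + 0.26²/2)·0.5] / 0.1838 = [0.3254 + 0.0294] / 0.1838 = 1.9300 ≈ 1.93
N(d₁) = N(1.93) = 0.9732
Δ_put = N(d₁) − 1 = 0.9732 − 1 = -0.0268

-0.0268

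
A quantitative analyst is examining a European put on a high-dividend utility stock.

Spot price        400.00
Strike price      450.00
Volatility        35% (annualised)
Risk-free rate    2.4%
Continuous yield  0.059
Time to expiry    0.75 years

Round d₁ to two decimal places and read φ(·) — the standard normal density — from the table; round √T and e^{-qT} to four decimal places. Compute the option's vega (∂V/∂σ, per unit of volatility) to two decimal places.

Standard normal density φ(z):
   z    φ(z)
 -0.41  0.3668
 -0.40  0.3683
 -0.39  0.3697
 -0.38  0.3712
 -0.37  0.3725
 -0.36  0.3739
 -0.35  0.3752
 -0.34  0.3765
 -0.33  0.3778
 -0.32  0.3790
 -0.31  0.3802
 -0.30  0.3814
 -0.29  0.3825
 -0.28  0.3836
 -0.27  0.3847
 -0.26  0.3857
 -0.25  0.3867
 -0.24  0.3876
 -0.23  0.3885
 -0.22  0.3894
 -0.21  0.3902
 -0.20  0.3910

125.60

σ√T = 0.35·√0.75 = 0.3031
d₁ = [ln(400/450) + (0.024 − 0.059 + 0.35²/2)·0.75] / 0.3031 = [-0.1178 + 0.0197] / 0.3031 = -0.3236 which rounds to -0.32
√T = √0.75 = 0.8660
φ(d₁) = φ(-0.32) = 0.3790
exp(−qT) = exp(−0.059·0.75) = 0.9567
vega = S·exp(−qT)·φ(d₁)·√T = 400·0.9567·0.3790·0.8660 = 125.6009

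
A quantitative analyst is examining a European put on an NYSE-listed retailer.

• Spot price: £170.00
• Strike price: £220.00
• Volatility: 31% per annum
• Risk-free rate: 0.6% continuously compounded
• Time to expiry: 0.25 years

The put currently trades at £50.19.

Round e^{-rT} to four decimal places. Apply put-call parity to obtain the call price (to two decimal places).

exp(−rT) = exp(−0.006·0.25) = 0.9985
Put-call parity: C − P = S − K·e^(−rT) = 170 − 220·0.9985 = 170 − 219.6700 = -49.6700
C = P + (C − P) = 50.19 + (-49.6700) = 0.5200

£0.52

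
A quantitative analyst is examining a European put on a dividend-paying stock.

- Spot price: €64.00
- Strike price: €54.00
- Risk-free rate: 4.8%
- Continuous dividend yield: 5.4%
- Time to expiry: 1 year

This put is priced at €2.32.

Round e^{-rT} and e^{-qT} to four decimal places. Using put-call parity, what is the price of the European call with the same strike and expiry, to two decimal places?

e^(−qT) = e^(−0.054·1) = 0.9474;  e^(−rT) = e^(−0.048·1) = 0.9531
Put-call parity: C − P = S·e^(−qT) − K·e^(−rT) = 64·0.9474 − 54·0.9531 = 60.6336 − 51.4674 = 9.1662
C = P + (C − P) = 2.32 + (9.1662) = 11.4862

€11.49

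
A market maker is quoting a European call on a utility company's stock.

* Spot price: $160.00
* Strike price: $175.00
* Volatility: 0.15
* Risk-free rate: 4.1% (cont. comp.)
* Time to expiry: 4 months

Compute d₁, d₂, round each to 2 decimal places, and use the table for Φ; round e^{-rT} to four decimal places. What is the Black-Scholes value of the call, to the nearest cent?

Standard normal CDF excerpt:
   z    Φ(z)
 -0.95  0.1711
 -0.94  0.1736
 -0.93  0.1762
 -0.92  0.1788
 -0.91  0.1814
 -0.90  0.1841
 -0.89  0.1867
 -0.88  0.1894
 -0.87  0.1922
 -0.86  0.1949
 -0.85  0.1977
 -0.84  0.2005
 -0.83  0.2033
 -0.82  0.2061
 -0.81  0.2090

T = 0.3333;  σ√T = 0.0866
d₁ = [ln(160/175) + (0.041 + 0.15²/2)·0.3333] / 0.0866 = [-0.0896 + 0.0174] / 0.0866 = -0.8336 ≈ -0.83
d₂ = d₁ − σ√T = -0.8336 − 0.0866 = -0.9202 ≈ -0.92
e^(−rT) = e^(−0.041·0.3333) = 0.9864
N(d₁) = N(-0.83) = 0.2033;  N(d₂) = N(-0.92) = 0.1788
C = 160·0.2033 − 175·0.9864·0.1788 = 32.5280 − 30.8645 = 1.6635

$1.66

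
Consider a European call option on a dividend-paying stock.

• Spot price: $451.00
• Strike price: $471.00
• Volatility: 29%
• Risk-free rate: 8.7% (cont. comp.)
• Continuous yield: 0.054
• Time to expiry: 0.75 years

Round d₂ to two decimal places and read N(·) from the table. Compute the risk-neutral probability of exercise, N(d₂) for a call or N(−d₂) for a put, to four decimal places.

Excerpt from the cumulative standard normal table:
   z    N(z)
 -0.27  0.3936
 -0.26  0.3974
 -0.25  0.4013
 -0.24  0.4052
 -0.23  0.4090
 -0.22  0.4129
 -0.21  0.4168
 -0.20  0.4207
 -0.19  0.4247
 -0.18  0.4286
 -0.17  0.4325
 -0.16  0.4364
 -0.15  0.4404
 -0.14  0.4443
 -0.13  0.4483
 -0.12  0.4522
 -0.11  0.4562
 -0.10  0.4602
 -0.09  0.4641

0.4207

σ√T = 0.29 × 0.8660 = 0.2511
ln(S/K) + (r − q + σ²/2)T = ln(451/471) + (0.087 − 0.054 + 0.29²/2)·0.75 = -0.0434 + 0.0563 = 0.0129
d₁ = 0.0129 / 0.2511 = 0.0514 → 0.05
d₂ = d₁ − σ√T = 0.0514 − 0.2511 = -0.1998 → -0.20
Risk-neutral Pr[S_T > K] = N(d₂) = N(-0.20) = 0.4207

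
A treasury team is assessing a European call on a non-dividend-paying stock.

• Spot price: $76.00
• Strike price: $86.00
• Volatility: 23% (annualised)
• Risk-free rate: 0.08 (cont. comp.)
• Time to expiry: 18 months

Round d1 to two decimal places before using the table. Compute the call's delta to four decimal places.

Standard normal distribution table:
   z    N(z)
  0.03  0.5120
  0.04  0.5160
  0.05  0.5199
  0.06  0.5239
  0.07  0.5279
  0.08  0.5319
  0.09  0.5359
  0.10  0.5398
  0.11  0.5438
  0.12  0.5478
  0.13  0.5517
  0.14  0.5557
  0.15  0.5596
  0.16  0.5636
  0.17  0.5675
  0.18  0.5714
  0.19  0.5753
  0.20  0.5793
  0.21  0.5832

0.5517

σ√T = 0.23·√1.5 = 0.2817
d₁ = [ln(76/86) + (0.08 + ½·0.23²)·1.5] / (σ√T) = (-0.1236 + 0.1597) / 0.2817 = 0.1280 which rounds to 0.13
N(d₁) = N(0.13) = 0.5517
Δ_call = N(d₁) = 0.5517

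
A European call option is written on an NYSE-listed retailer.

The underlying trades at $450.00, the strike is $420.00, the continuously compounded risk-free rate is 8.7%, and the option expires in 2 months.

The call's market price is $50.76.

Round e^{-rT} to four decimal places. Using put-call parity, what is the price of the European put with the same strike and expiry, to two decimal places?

exp(−rT) = exp(−0.087·0.1667) = 0.9856
Put-call parity: C − P = S − K·e^(−rT) = 450 − 420·0.9856 = 450 − 413.9520 = 36.0480
P = C − (C − P) = 50.76 − (36.0480) = 14.7120

$14.71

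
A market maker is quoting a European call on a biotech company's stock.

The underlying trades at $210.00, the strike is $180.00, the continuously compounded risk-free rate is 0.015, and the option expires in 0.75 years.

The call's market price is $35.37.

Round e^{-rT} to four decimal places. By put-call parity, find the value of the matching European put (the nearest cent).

$3.35

exp(−rT) = exp(−0.015·0.75) = 0.9888
Put-call parity: C − P = S − K·e^(−rT) = 210 − 180·0.9888 = 210 − 177.9840 = 32.0160
P = C − (C − P) = 35.37 − (32.0160) = 3.3540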